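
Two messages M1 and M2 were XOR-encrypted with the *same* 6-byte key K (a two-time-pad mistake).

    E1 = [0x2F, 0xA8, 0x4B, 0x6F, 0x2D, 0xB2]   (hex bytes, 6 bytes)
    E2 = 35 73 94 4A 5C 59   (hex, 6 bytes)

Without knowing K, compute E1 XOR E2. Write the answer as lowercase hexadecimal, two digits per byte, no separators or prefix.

E1 ⊕ E2 = (M1 ⊕ K) ⊕ (M2 ⊕ K) = M1 ⊕ M2 — the shared key cancels under XOR.
00101111 XOR 00110101 = 00011010
10101000 XOR 01110011 = 11011011
01001011 XOR 10010100 = 11011111
01101111 XOR 01001010 = 00100101
00101101 XOR 01011100 = 01110001
10110010 XOR 01011001 = 11101011

1adbdf2571eb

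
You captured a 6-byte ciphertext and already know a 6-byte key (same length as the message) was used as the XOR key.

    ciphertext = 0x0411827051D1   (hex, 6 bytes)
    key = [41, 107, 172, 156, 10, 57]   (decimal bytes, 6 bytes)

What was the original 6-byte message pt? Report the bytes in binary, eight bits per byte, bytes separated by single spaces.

00101101 01111010 00101110 11101100 01011011 11101000

XOR is its own inverse, so applying the key byte-wise gives the result directly.
04 xor 29 = 2d
11 xor 6b = 7a
82 xor ac = 2e
70 xor 9c = ec
51 xor 0a = 5b
d1 xor 39 = e8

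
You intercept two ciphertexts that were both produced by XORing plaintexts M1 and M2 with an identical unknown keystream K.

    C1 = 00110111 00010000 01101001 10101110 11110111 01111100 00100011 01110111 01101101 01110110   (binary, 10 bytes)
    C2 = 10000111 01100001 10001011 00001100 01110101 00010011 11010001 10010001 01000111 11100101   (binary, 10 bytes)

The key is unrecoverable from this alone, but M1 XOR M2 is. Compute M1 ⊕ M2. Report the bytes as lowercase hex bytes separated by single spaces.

C1 ⊕ C2 = (M1 ⊕ K) ⊕ (M2 ⊕ K) = M1 ⊕ M2 — the shared key cancels under XOR.
byte 0: 37 ^ 87 = b0
byte 1: 10 ^ 61 = 71
byte 2: 69 ^ 8b = e2
byte 3: ae ^ 0c = a2
byte 4: f7 ^ 75 = 82
byte 5: 7c ^ 13 = 6f
byte 6: 23 ^ d1 = f2
byte 7: 77 ^ 91 = e6
byte 8: 6d ^ 47 = 2a
byte 9: 76 ^ e5 = 93

b0 71 e2 a2 82 6f f2 e6 2a 93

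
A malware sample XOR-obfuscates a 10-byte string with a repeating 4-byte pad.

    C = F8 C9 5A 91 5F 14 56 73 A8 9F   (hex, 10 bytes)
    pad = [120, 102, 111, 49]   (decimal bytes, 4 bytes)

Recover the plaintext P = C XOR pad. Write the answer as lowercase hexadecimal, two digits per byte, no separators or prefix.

The 4-byte key repeats, so the effective keystream is 78 66 6f 31 78 66 6f 31 78 66.
byte 0: f8 xor 78 = 80
byte 1: c9 xor 66 = af
byte 2: 5a xor 6f = 35
byte 3: 91 xor 31 = a0
byte 4: 5f xor 78 = 27
byte 5: 14 xor 66 = 72
byte 6: 56 xor 6f = 39
byte 7: 73 xor 31 = 42
byte 8: a8 xor 78 = d0
byte 9: 9f xor 66 = f9

80af35a027723942d0f9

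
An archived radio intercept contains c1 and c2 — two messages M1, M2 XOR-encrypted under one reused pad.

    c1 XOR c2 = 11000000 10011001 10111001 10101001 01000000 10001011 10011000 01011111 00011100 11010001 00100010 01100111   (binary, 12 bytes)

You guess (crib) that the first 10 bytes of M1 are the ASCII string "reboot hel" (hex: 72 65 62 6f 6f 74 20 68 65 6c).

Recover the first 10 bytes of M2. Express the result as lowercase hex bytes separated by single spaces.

Since c1 ⊕ c2 = M1 ⊕ M2, XORing with the guessed M1 bytes yields the corresponding M2 bytes: M2 = (c1 ⊕ c2) ⊕ M1.
11000000 XOR 01110010 = 10110010
10011001 XOR 01100101 = 11111100
10111001 XOR 01100010 = 11011011
10101001 XOR 01101111 = 11000110
01000000 XOR 01101111 = 00101111
10001011 XOR 01110100 = 11111111
10011000 XOR 00100000 = 10111000
01011111 XOR 01101000 = 00110111
00011100 XOR 01100101 = 01111001
11010001 XOR 01101100 = 10111101

b2 fc db c6 2f ff b8 37 79 bd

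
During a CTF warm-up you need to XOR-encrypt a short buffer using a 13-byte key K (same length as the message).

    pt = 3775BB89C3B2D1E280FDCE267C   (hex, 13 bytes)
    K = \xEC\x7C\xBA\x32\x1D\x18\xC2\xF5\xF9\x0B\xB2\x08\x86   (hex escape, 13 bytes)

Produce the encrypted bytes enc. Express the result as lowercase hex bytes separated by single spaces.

XOR is its own inverse, so applying the key byte-wise gives the result directly.
37 XOR ec = db
75 XOR 7c = 09
bb XOR ba = 01
89 XOR 32 = bb
c3 XOR 1d = de
b2 XOR 18 = aa
d1 XOR c2 = 13
e2 XOR f5 = 17
80 XOR f9 = 79
fd XOR 0b = f6
ce XOR b2 = 7c
26 XOR 08 = 2e
7c XOR 86 = fa

db 09 01 bb de aa 13 17 79 f6 7c 2e fa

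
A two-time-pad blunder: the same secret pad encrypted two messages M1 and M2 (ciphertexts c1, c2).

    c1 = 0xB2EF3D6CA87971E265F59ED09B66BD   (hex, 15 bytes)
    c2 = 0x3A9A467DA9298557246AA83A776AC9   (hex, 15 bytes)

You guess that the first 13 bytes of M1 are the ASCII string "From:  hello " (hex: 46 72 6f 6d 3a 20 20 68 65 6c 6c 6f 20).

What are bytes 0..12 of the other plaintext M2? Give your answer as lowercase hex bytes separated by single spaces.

ce 07 14 7c 3b 70 d4 dd 24 f3 5a 85 cc

First, c1 ⊕ c2 = (M1 ⊕ K) ⊕ (M2 ⊕ K) = M1 ⊕ M2, so the key drops out. Then M2 = (M1 ⊕ M2) ⊕ M1 over the first 13 bytes.
byte 0: (b2 xor 3a) xor 46 = 88 xor 46 = ce
byte 1: (ef xor 9a) xor 72 = 75 xor 72 = 07
byte 2: (3d xor 46) xor 6f = 7b xor 6f = 14
byte 3: (6c xor 7d) xor 6d = 11 xor 6d = 7c
byte 4: (a8 xor a9) xor 3a = 01 xor 3a = 3b
byte 5: (79 xor 29) xor 20 = 50 xor 20 = 70
byte 6: (71 xor 85) xor 20 = f4 xor 20 = d4
byte 7: (e2 xor 57) xor 68 = b5 xor 68 = dd
byte 8: (65 xor 24) xor 65 = 41 xor 65 = 24
byte 9: (f5 xor 6a) xor 6c = 9f xor 6c = f3
byte 10: (9e xor a8) xor 6c = 36 xor 6c = 5a
byte 11: (d0 xor 3a) xor 6f = ea xor 6f = 85
byte 12: (9b xor 77) xor 20 = ec xor 20 = cc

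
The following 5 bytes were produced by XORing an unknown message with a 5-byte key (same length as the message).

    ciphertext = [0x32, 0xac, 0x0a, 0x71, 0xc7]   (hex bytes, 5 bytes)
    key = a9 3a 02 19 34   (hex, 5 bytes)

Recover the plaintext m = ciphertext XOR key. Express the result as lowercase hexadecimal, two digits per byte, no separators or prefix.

9b960868f3

XOR is its own inverse, so applying the key byte-wise gives the result directly.
32 ^ a9 = 9b
ac ^ 3a = 96
0a ^ 02 = 08
71 ^ 19 = 68
c7 ^ 34 = f3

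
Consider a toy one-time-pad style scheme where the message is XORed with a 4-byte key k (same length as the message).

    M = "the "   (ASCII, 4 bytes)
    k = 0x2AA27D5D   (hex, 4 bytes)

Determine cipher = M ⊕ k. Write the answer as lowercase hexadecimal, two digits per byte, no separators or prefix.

byte 0: 74 ⊕ 2a = 5e
byte 1: 68 ⊕ a2 = ca
byte 2: 65 ⊕ 7d = 18
byte 3: 20 ⊕ 5d = 7d

5eca187d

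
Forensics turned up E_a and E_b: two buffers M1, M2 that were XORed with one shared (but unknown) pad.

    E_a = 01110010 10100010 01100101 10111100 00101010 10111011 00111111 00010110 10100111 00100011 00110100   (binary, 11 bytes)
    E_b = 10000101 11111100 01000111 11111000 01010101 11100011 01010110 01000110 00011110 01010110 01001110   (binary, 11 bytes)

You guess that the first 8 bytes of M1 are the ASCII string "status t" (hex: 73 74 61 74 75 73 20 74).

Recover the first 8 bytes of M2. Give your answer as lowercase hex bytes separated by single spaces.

First, E_a ⊕ E_b = (M1 ⊕ K) ⊕ (M2 ⊕ K) = M1 ⊕ M2, so the key drops out. Then M2 = (M1 ⊕ M2) ⊕ M1 over the first 8 bytes.
byte 0: (72 ⊕ 85) ⊕ 73 = f7 ⊕ 73 = 84
byte 1: (a2 ⊕ fc) ⊕ 74 = 5e ⊕ 74 = 2a
byte 2: (65 ⊕ 47) ⊕ 61 = 22 ⊕ 61 = 43
byte 3: (bc ⊕ f8) ⊕ 74 = 44 ⊕ 74 = 30
byte 4: (2a ⊕ 55) ⊕ 75 = 7f ⊕ 75 = 0a
byte 5: (bb ⊕ e3) ⊕ 73 = 58 ⊕ 73 = 2b
byte 6: (3f ⊕ 56) ⊕ 20 = 69 ⊕ 20 = 49
byte 7: (16 ⊕ 46) ⊕ 74 = 50 ⊕ 74 = 24

84 2a 43 30 0a 2b 49 24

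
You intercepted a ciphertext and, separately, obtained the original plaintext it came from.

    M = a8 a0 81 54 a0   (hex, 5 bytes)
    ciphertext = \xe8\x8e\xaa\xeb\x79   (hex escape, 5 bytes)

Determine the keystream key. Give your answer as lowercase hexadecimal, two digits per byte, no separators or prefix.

402e2bbfd9

Since ciphertext = M ⊕ key, XORing both sides with M gives key = M ⊕ ciphertext.
a8 xor e8 = 40
a0 xor 8e = 2e
81 xor aa = 2b
54 xor eb = bf
a0 xor 79 = d9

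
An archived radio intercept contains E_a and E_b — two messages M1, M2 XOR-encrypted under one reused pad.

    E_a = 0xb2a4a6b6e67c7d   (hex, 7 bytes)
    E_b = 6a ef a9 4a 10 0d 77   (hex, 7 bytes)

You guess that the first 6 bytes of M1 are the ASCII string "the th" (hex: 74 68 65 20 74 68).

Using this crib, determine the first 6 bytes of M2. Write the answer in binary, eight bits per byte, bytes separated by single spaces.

10101100 00100011 01101010 11011100 10000010 00011001

First, E_a ⊕ E_b = (M1 ⊕ K) ⊕ (M2 ⊕ K) = M1 ⊕ M2, so the key drops out. Then M2 = (M1 ⊕ M2) ⊕ M1 over the first 6 bytes.
byte 0: (b2 ^ 6a) ^ 74 = d8 ^ 74 = ac
byte 1: (a4 ^ ef) ^ 68 = 4b ^ 68 = 23
byte 2: (a6 ^ a9) ^ 65 = 0f ^ 65 = 6a
byte 3: (b6 ^ 4a) ^ 20 = fc ^ 20 = dc
byte 4: (e6 ^ 10) ^ 74 = f6 ^ 74 = 82
byte 5: (7c ^ 0d) ^ 68 = 71 ^ 68 = 19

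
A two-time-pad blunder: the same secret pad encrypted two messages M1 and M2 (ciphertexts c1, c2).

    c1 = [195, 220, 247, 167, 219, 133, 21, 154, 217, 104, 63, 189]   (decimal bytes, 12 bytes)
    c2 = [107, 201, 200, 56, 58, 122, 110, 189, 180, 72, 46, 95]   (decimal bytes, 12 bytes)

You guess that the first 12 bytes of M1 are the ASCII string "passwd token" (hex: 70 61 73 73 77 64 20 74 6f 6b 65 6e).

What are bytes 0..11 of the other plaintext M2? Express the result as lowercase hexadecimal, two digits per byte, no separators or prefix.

First, c1 ⊕ c2 = (M1 ⊕ K) ⊕ (M2 ⊕ K) = M1 ⊕ M2, so the key drops out. Then M2 = (M1 ⊕ M2) ⊕ M1 over the first 12 bytes.
byte 0: (c3 xor 6b) xor 70 = a8 xor 70 = d8
byte 1: (dc xor c9) xor 61 = 15 xor 61 = 74
byte 2: (f7 xor c8) xor 73 = 3f xor 73 = 4c
byte 3: (a7 xor 38) xor 73 = 9f xor 73 = ec
byte 4: (db xor 3a) xor 77 = e1 xor 77 = 96
byte 5: (85 xor 7a) xor 64 = ff xor 64 = 9b
byte 6: (15 xor 6e) xor 20 = 7b xor 20 = 5b
byte 7: (9a xor bd) xor 74 = 27 xor 74 = 53
byte 8: (d9 xor b4) xor 6f = 6d xor 6f = 02
byte 9: (68 xor 48) xor 6b = 20 xor 6b = 4b
byte 10: (3f xor 2e) xor 65 = 11 xor 65 = 74
byte 11: (bd xor 5f) xor 6e = e2 xor 6e = 8c

d8744cec969b5b53024b748c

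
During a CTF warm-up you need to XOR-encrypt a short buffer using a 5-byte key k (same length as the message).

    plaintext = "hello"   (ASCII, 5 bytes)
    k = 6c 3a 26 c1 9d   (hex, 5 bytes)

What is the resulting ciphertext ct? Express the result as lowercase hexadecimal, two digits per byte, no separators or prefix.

045f4aadf2

68 XOR 6c = 04
65 XOR 3a = 5f
6c XOR 26 = 4a
6c XOR c1 = ad
6f XOR 9d = f2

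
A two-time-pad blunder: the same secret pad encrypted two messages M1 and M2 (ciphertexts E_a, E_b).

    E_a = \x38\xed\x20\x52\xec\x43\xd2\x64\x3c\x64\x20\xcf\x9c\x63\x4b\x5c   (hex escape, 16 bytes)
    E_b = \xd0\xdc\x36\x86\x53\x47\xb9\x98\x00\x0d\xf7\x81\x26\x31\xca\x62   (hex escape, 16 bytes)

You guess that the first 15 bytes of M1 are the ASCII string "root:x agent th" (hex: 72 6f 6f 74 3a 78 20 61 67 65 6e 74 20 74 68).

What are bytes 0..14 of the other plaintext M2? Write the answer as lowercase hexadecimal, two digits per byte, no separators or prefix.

First, E_a ⊕ E_b = (M1 ⊕ K) ⊕ (M2 ⊕ K) = M1 ⊕ M2, so the key drops out. Then M2 = (M1 ⊕ M2) ⊕ M1 over the first 15 bytes.
byte 0: (38 ⊕ d0) ⊕ 72 = e8 ⊕ 72 = 9a
byte 1: (ed ⊕ dc) ⊕ 6f = 31 ⊕ 6f = 5e
byte 2: (20 ⊕ 36) ⊕ 6f = 16 ⊕ 6f = 79
byte 3: (52 ⊕ 86) ⊕ 74 = d4 ⊕ 74 = a0
byte 4: (ec ⊕ 53) ⊕ 3a = bf ⊕ 3a = 85
byte 5: (43 ⊕ 47) ⊕ 78 = 04 ⊕ 78 = 7c
byte 6: (d2 ⊕ b9) ⊕ 20 = 6b ⊕ 20 = 4b
byte 7: (64 ⊕ 98) ⊕ 61 = fc ⊕ 61 = 9d
byte 8: (3c ⊕ 00) ⊕ 67 = 3c ⊕ 67 = 5b
byte 9: (64 ⊕ 0d) ⊕ 65 = 69 ⊕ 65 = 0c
byte 10: (20 ⊕ f7) ⊕ 6e = d7 ⊕ 6e = b9
byte 11: (cf ⊕ 81) ⊕ 74 = 4e ⊕ 74 = 3a
byte 12: (9c ⊕ 26) ⊕ 20 = ba ⊕ 20 = 9a
byte 13: (63 ⊕ 31) ⊕ 74 = 52 ⊕ 74 = 26
byte 14: (4b ⊕ ca) ⊕ 68 = 81 ⊕ 68 = e9

9a5e79a0857c4b9d5b0cb93a9a26e9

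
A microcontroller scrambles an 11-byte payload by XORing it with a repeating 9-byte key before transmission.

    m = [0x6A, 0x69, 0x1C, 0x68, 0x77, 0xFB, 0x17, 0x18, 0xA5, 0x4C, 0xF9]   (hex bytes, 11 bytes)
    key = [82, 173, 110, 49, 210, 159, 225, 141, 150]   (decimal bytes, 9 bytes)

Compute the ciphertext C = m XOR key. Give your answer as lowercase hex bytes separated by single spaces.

38 c4 72 59 a5 64 f6 95 33 1e 54

The 9-byte key repeats, so the effective keystream is 52 ad 6e 31 d2 9f e1 8d 96 52 ad.
byte 0: 6a ⊕ 52 = 38
byte 1: 69 ⊕ ad = c4
byte 2: 1c ⊕ 6e = 72
byte 3: 68 ⊕ 31 = 59
byte 4: 77 ⊕ d2 = a5
byte 5: fb ⊕ 9f = 64
byte 6: 17 ⊕ e1 = f6
byte 7: 18 ⊕ 8d = 95
byte 8: a5 ⊕ 96 = 33
byte 9: 4c ⊕ 52 = 1e
byte 10: f9 ⊕ ad = 54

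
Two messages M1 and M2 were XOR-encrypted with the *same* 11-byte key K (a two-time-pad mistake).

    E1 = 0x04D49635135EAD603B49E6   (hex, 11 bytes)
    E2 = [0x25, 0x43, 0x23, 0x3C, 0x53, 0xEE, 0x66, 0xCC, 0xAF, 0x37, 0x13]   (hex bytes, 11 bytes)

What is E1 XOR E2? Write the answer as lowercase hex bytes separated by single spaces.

E1 ⊕ E2 = (M1 ⊕ K) ⊕ (M2 ⊕ K) = M1 ⊕ M2 — the shared key cancels under XOR.
byte 0: 04 xor 25 = 21
byte 1: d4 xor 43 = 97
byte 2: 96 xor 23 = b5
byte 3: 35 xor 3c = 09
byte 4: 13 xor 53 = 40
byte 5: 5e xor ee = b0
byte 6: ad xor 66 = cb
byte 7: 60 xor cc = ac
byte 8: 3b xor af = 94
byte 9: 49 xor 37 = 7e
byte 10: e6 xor 13 = f5

21 97 b5 09 40 b0 cb ac 94 7e f5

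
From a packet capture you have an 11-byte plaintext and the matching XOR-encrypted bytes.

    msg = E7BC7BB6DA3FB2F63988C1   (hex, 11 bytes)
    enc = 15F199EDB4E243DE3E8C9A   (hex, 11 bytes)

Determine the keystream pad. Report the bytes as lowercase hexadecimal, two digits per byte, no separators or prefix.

f24de25b6eddf12807045b

Since enc = msg ⊕ pad, XORing both sides with msg gives pad = msg ⊕ enc.
e7 ^ 15 = f2
bc ^ f1 = 4d
7b ^ 99 = e2
b6 ^ ed = 5b
da ^ b4 = 6e
3f ^ e2 = dd
b2 ^ 43 = f1
f6 ^ de = 28
39 ^ 3e = 07
88 ^ 8c = 04
c1 ^ 9a = 5b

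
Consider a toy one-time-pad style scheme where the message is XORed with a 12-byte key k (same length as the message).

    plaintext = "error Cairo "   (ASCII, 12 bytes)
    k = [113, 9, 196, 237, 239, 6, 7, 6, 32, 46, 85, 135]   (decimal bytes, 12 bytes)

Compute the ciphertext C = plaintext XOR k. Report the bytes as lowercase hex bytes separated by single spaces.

14 7b b6 82 9d 26 44 67 49 5c 3a a7

XOR is its own inverse, so applying the key byte-wise gives the result directly.
01100101 ⊕ 01110001 = 00010100
01110010 ⊕ 00001001 = 01111011
01110010 ⊕ 11000100 = 10110110
01101111 ⊕ 11101101 = 10000010
01110010 ⊕ 11101111 = 10011101
00100000 ⊕ 00000110 = 00100110
01000011 ⊕ 00000111 = 01000100
01100001 ⊕ 00000110 = 01100111
01101001 ⊕ 00100000 = 01001001
01110010 ⊕ 00101110 = 01011100
01101111 ⊕ 01010101 = 00111010
00100000 ⊕ 10000111 = 10100111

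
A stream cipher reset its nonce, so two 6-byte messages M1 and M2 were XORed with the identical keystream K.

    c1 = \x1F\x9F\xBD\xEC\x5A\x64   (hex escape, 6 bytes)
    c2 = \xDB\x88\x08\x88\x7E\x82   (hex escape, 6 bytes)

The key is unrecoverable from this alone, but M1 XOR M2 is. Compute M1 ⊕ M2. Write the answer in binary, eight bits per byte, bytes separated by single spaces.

11000100 00010111 10110101 01100100 00100100 11100110

c1 ⊕ c2 = (M1 ⊕ K) ⊕ (M2 ⊕ K) = M1 ⊕ M2 — the shared key cancels under XOR.
byte 0: 00011111 XOR 11011011 = 11000100
byte 1: 10011111 XOR 10001000 = 00010111
byte 2: 10111101 XOR 00001000 = 10110101
byte 3: 11101100 XOR 10001000 = 01100100
byte 4: 01011010 XOR 01111110 = 00100100
byte 5: 01100100 XOR 10000010 = 11100110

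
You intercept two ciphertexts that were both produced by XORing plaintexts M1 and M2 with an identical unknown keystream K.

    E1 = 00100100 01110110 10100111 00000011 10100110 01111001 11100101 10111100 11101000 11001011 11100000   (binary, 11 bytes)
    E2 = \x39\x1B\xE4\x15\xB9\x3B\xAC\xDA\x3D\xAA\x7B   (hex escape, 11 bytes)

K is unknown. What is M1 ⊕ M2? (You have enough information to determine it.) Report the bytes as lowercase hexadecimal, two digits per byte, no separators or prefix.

1d6d43161f424966d5619b

E1 ⊕ E2 = (M1 ⊕ K) ⊕ (M2 ⊕ K) = M1 ⊕ M2 — the shared key cancels under XOR.
 36 ⊕  57 =  29
118 ⊕  27 = 109
167 ⊕ 228 =  67
  3 ⊕  21 =  22
166 ⊕ 185 =  31
121 ⊕  59 =  66
229 ⊕ 172 =  73
188 ⊕ 218 = 102
232 ⊕  61 = 213
203 ⊕ 170 =  97
224 ⊕ 123 = 155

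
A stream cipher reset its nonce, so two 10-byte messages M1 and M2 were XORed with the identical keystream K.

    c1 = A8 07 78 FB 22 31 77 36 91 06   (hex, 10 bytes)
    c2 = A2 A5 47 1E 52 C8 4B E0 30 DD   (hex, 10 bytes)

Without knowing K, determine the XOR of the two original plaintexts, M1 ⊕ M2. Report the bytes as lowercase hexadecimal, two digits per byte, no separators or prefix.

c1 ⊕ c2 = (M1 ⊕ K) ⊕ (M2 ⊕ K) = M1 ⊕ M2 — the shared key cancels under XOR.
a8 ⊕ a2 = 0a
07 ⊕ a5 = a2
78 ⊕ 47 = 3f
fb ⊕ 1e = e5
22 ⊕ 52 = 70
31 ⊕ c8 = f9
77 ⊕ 4b = 3c
36 ⊕ e0 = d6
91 ⊕ 30 = a1
06 ⊕ dd = db

0aa23fe570f93cd6a1db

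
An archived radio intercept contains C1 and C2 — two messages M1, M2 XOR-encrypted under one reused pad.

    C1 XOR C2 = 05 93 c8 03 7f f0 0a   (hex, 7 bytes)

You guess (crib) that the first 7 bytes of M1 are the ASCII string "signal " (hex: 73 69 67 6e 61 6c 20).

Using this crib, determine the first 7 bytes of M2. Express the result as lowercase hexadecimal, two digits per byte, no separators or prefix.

76faaf6d1e9c2a

Since C1 ⊕ C2 = M1 ⊕ M2, XORing with the guessed M1 bytes yields the corresponding M2 bytes: M2 = (C1 ⊕ C2) ⊕ M1.
00000101 XOR 01110011 = 01110110
10010011 XOR 01101001 = 11111010
11001000 XOR 01100111 = 10101111
00000011 XOR 01101110 = 01101101
01111111 XOR 01100001 = 00011110
11110000 XOR 01101100 = 10011100
00001010 XOR 00100000 = 00101010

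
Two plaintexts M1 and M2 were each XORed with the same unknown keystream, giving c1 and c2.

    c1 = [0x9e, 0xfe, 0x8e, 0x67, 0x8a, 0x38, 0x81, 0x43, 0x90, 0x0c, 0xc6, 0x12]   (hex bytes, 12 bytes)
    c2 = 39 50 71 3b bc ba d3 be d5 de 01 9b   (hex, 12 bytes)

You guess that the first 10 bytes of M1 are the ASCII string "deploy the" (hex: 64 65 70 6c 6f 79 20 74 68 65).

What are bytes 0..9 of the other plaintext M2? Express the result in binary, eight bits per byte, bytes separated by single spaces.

11000011 11001011 10001111 00110000 01011001 11111011 01110010 10001001 00101101 10110111

First, c1 ⊕ c2 = (M1 ⊕ K) ⊕ (M2 ⊕ K) = M1 ⊕ M2, so the key drops out. Then M2 = (M1 ⊕ M2) ⊕ M1 over the first 10 bytes.
byte 0: (9e XOR 39) XOR 64 = a7 XOR 64 = c3
byte 1: (fe XOR 50) XOR 65 = ae XOR 65 = cb
byte 2: (8e XOR 71) XOR 70 = ff XOR 70 = 8f
byte 3: (67 XOR 3b) XOR 6c = 5c XOR 6c = 30
byte 4: (8a XOR bc) XOR 6f = 36 XOR 6f = 59
byte 5: (38 XOR ba) XOR 79 = 82 XOR 79 = fb
byte 6: (81 XOR d3) XOR 20 = 52 XOR 20 = 72
byte 7: (43 XOR be) XOR 74 = fd XOR 74 = 89
byte 8: (90 XOR d5) XOR 68 = 45 XOR 68 = 2d
byte 9: (0c XOR de) XOR 65 = d2 XOR 65 = b7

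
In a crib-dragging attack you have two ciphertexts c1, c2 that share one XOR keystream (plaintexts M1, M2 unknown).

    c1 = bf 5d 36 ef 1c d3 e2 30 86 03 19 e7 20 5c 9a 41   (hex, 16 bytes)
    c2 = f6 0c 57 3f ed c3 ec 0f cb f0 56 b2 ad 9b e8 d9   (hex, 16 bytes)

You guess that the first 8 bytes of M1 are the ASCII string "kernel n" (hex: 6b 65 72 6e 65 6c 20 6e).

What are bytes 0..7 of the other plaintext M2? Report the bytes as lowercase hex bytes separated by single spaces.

22 34 13 be 94 7c 2e 51

First, c1 ⊕ c2 = (M1 ⊕ K) ⊕ (M2 ⊕ K) = M1 ⊕ M2, so the key drops out. Then M2 = (M1 ⊕ M2) ⊕ M1 over the first 8 bytes.
byte 0: (bf XOR f6) XOR 6b = 49 XOR 6b = 22
byte 1: (5d XOR 0c) XOR 65 = 51 XOR 65 = 34
byte 2: (36 XOR 57) XOR 72 = 61 XOR 72 = 13
byte 3: (ef XOR 3f) XOR 6e = d0 XOR 6e = be
byte 4: (1c XOR ed) XOR 65 = f1 XOR 65 = 94
byte 5: (d3 XOR c3) XOR 6c = 10 XOR 6c = 7c
byte 6: (e2 XOR ec) XOR 20 = 0e XOR 20 = 2e
byte 7: (30 XOR 0f) XOR 6e = 3f XOR 6e = 51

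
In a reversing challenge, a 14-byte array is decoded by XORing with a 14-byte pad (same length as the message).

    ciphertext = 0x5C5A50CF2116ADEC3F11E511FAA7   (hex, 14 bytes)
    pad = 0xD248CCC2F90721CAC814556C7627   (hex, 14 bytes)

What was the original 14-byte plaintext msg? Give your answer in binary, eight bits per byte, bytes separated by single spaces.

XOR is its own inverse, so applying the key byte-wise gives the result directly.
byte 0: 01011100 xor 11010010 = 10001110
byte 1: 01011010 xor 01001000 = 00010010
byte 2: 01010000 xor 11001100 = 10011100
byte 3: 11001111 xor 11000010 = 00001101
byte 4: 00100001 xor 11111001 = 11011000
byte 5: 00010110 xor 00000111 = 00010001
byte 6: 10101101 xor 00100001 = 10001100
byte 7: 11101100 xor 11001010 = 00100110
byte 8: 00111111 xor 11001000 = 11110111
byte 9: 00010001 xor 00010100 = 00000101
byte 10: 11100101 xor 01010101 = 10110000
byte 11: 00010001 xor 01101100 = 01111101
byte 12: 11111010 xor 01110110 = 10001100
byte 13: 10100111 xor 00100111 = 10000000

10001110 00010010 10011100 00001101 11011000 00010001 10001100 00100110 11110111 00000101 10110000 01111101 10001100 10000000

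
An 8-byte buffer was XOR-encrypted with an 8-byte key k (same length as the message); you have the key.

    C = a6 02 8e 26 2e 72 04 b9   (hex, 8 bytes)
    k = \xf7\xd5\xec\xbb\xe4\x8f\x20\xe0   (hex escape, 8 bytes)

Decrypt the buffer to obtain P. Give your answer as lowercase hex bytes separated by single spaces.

XOR is its own inverse, so applying the key byte-wise gives the result directly.
10100110 ⊕ 11110111 = 01010001
00000010 ⊕ 11010101 = 11010111
10001110 ⊕ 11101100 = 01100010
00100110 ⊕ 10111011 = 10011101
00101110 ⊕ 11100100 = 11001010
01110010 ⊕ 10001111 = 11111101
00000100 ⊕ 00100000 = 00100100
10111001 ⊕ 11100000 = 01011001

51 d7 62 9d ca fd 24 59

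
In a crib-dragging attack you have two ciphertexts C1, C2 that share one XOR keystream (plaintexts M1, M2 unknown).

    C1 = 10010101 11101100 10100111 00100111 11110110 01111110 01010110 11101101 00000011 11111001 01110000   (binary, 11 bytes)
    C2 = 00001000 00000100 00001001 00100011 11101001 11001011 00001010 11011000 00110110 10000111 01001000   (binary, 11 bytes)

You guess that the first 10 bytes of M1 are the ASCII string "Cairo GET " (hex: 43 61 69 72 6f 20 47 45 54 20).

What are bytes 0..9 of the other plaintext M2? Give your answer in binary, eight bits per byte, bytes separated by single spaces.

11011110 10001001 11000111 01110110 01110000 10010101 00011011 01110000 01100001 01011110

First, C1 ⊕ C2 = (M1 ⊕ K) ⊕ (M2 ⊕ K) = M1 ⊕ M2, so the key drops out. Then M2 = (M1 ⊕ M2) ⊕ M1 over the first 10 bytes.
byte 0: (95 ^ 08) ^ 43 = 9d ^ 43 = de
byte 1: (ec ^ 04) ^ 61 = e8 ^ 61 = 89
byte 2: (a7 ^ 09) ^ 69 = ae ^ 69 = c7
byte 3: (27 ^ 23) ^ 72 = 04 ^ 72 = 76
byte 4: (f6 ^ e9) ^ 6f = 1f ^ 6f = 70
byte 5: (7e ^ cb) ^ 20 = b5 ^ 20 = 95
byte 6: (56 ^ 0a) ^ 47 = 5c ^ 47 = 1b
byte 7: (ed ^ d8) ^ 45 = 35 ^ 45 = 70
byte 8: (03 ^ 36) ^ 54 = 35 ^ 54 = 61
byte 9: (f9 ^ 87) ^ 20 = 7e ^ 20 = 5e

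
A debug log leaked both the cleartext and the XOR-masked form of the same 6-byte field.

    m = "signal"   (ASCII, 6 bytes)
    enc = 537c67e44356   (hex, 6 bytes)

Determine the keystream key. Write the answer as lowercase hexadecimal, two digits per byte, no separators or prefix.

2015008a223a

Since enc = m ⊕ key, XORing both sides with m gives key = m ⊕ enc.
01110011 ^ 01010011 = 00100000
01101001 ^ 01111100 = 00010101
01100111 ^ 01100111 = 00000000
01101110 ^ 11100100 = 10001010
01100001 ^ 01000011 = 00100010
01101100 ^ 01010110 = 00111010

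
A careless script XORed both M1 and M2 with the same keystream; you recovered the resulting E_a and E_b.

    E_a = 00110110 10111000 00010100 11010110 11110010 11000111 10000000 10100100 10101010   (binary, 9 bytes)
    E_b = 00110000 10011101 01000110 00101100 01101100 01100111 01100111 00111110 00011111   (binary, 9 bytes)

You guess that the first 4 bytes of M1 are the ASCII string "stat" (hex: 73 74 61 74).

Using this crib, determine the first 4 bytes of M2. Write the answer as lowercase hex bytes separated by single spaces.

75 51 33 8e

First, E_a ⊕ E_b = (M1 ⊕ K) ⊕ (M2 ⊕ K) = M1 ⊕ M2, so the key drops out. Then M2 = (M1 ⊕ M2) ⊕ M1 over the first 4 bytes.
byte 0: (36 XOR 30) XOR 73 = 06 XOR 73 = 75
byte 1: (b8 XOR 9d) XOR 74 = 25 XOR 74 = 51
byte 2: (14 XOR 46) XOR 61 = 52 XOR 61 = 33
byte 3: (d6 XOR 2c) XOR 74 = fa XOR 74 = 8e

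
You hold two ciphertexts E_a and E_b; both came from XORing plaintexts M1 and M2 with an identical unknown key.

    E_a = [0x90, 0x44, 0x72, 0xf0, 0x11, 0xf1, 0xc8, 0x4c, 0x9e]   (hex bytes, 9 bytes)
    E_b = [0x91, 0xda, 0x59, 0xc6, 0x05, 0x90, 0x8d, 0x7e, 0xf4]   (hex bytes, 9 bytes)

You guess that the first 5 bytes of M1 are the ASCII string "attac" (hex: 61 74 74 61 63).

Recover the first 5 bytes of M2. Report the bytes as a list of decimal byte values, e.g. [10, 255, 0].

First, E_a ⊕ E_b = (M1 ⊕ K) ⊕ (M2 ⊕ K) = M1 ⊕ M2, so the key drops out. Then M2 = (M1 ⊕ M2) ⊕ M1 over the first 5 bytes.
byte 0: (90 ^ 91) ^ 61 = 01 ^ 61 = 60
byte 1: (44 ^ da) ^ 74 = 9e ^ 74 = ea
byte 2: (72 ^ 59) ^ 74 = 2b ^ 74 = 5f
byte 3: (f0 ^ c6) ^ 61 = 36 ^ 61 = 57
byte 4: (11 ^ 05) ^ 63 = 14 ^ 63 = 77

[96, 234, 95, 87, 119]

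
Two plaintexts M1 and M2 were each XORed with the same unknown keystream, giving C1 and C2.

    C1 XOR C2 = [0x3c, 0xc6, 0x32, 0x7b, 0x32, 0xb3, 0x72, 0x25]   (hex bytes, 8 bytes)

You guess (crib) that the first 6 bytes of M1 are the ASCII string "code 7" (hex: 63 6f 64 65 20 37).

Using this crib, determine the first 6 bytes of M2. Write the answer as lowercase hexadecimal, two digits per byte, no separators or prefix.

5fa9561e1284

Since C1 ⊕ C2 = M1 ⊕ M2, XORing with the guessed M1 bytes yields the corresponding M2 bytes: M2 = (C1 ⊕ C2) ⊕ M1.
3c xor 63 = 5f
c6 xor 6f = a9
32 xor 64 = 56
7b xor 65 = 1e
32 xor 20 = 12
b3 xor 37 = 84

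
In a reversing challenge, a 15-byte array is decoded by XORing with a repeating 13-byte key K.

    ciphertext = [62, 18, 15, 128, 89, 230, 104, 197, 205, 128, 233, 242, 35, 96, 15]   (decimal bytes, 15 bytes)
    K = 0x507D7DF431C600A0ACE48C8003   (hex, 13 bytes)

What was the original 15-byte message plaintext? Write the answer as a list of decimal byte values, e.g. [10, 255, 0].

The 13-byte key repeats, so the effective keystream is 50 7d 7d f4 31 c6 00 a0 ac e4 8c 80 03 50 7d.
byte 0: 3e ⊕ 50 = 6e
byte 1: 12 ⊕ 7d = 6f
byte 2: 0f ⊕ 7d = 72
byte 3: 80 ⊕ f4 = 74
byte 4: 59 ⊕ 31 = 68
byte 5: e6 ⊕ c6 = 20
byte 6: 68 ⊕ 00 = 68
byte 7: c5 ⊕ a0 = 65
byte 8: cd ⊕ ac = 61
byte 9: 80 ⊕ e4 = 64
byte 10: e9 ⊕ 8c = 65
byte 11: f2 ⊕ 80 = 72
byte 12: 23 ⊕ 03 = 20
byte 13: 60 ⊕ 50 = 30
byte 14: 0f ⊕ 7d = 72

[110, 111, 114, 116, 104, 32, 104, 101, 97, 100, 101, 114, 32, 48, 114]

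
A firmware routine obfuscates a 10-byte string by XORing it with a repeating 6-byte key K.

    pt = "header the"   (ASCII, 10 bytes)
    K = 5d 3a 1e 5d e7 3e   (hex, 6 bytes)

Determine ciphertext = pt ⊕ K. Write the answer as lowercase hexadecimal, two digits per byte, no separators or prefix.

The 6-byte key repeats, so the effective keystream is 5d 3a 1e 5d e7 3e 5d 3a 1e 5d.
byte 0: 68 XOR 5d = 35
byte 1: 65 XOR 3a = 5f
byte 2: 61 XOR 1e = 7f
byte 3: 64 XOR 5d = 39
byte 4: 65 XOR e7 = 82
byte 5: 72 XOR 3e = 4c
byte 6: 20 XOR 5d = 7d
byte 7: 74 XOR 3a = 4e
byte 8: 68 XOR 1e = 76
byte 9: 65 XOR 5d = 38

355f7f39824c7d4e7638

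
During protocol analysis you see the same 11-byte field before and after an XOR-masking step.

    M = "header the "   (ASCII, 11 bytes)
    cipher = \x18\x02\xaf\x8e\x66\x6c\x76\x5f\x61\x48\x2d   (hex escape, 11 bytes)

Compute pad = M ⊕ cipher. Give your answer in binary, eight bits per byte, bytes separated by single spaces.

Since cipher = M ⊕ pad, XORing both sides with M gives pad = M ⊕ cipher.
68 XOR 18 = 70
65 XOR 02 = 67
61 XOR af = ce
64 XOR 8e = ea
65 XOR 66 = 03
72 XOR 6c = 1e
20 XOR 76 = 56
74 XOR 5f = 2b
68 XOR 61 = 09
65 XOR 48 = 2d
20 XOR 2d = 0d

01110000 01100111 11001110 11101010 00000011 00011110 01010110 00101011 00001001 00101101 00001101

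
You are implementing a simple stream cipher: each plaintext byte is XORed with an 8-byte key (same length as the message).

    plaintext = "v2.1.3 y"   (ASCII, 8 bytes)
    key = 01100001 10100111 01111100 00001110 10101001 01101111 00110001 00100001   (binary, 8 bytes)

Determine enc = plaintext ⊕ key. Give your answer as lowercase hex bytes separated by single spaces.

17 95 52 3f 87 5c 11 58

XOR is its own inverse, so applying the key byte-wise gives the result directly.
76 xor 61 = 17
32 xor a7 = 95
2e xor 7c = 52
31 xor 0e = 3f
2e xor a9 = 87
33 xor 6f = 5c
20 xor 31 = 11
79 xor 21 = 58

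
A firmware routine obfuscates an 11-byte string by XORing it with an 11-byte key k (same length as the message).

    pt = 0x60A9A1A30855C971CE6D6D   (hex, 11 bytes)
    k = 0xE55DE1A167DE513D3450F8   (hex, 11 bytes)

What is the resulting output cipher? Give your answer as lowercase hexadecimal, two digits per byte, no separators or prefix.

85f440026f8b984cfa3d95

01100000 ⊕ 11100101 = 10000101
10101001 ⊕ 01011101 = 11110100
10100001 ⊕ 11100001 = 01000000
10100011 ⊕ 10100001 = 00000010
00001000 ⊕ 01100111 = 01101111
01010101 ⊕ 11011110 = 10001011
11001001 ⊕ 01010001 = 10011000
01110001 ⊕ 00111101 = 01001100
11001110 ⊕ 00110100 = 11111010
01101101 ⊕ 01010000 = 00111101
01101101 ⊕ 11111000 = 10010101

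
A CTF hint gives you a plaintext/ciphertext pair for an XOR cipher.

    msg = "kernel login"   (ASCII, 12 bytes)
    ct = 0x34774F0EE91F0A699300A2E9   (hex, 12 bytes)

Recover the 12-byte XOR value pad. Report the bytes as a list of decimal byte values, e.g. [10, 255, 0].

Since ct = msg ⊕ pad, XORing both sides with msg gives pad = msg ⊕ ct.
byte 0: 6b xor 34 = 5f
byte 1: 65 xor 77 = 12
byte 2: 72 xor 4f = 3d
byte 3: 6e xor 0e = 60
byte 4: 65 xor e9 = 8c
byte 5: 6c xor 1f = 73
byte 6: 20 xor 0a = 2a
byte 7: 6c xor 69 = 05
byte 8: 6f xor 93 = fc
byte 9: 67 xor 00 = 67
byte 10: 69 xor a2 = cb
byte 11: 6e xor e9 = 87

[95, 18, 61, 96, 140, 115, 42, 5, 252, 103, 203, 135]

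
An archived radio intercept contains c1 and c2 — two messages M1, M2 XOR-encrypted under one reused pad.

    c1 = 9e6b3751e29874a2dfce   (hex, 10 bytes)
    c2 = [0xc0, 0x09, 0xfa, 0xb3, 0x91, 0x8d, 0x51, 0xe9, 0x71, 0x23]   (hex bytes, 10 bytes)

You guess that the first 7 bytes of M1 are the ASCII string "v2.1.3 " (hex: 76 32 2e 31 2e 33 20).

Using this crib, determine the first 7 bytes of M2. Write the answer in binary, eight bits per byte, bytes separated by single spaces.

00101000 01010000 11100011 11010011 01011101 00100110 00000101

First, c1 ⊕ c2 = (M1 ⊕ K) ⊕ (M2 ⊕ K) = M1 ⊕ M2, so the key drops out. Then M2 = (M1 ⊕ M2) ⊕ M1 over the first 7 bytes.
byte 0: (9e ^ c0) ^ 76 = 5e ^ 76 = 28
byte 1: (6b ^ 09) ^ 32 = 62 ^ 32 = 50
byte 2: (37 ^ fa) ^ 2e = cd ^ 2e = e3
byte 3: (51 ^ b3) ^ 31 = e2 ^ 31 = d3
byte 4: (e2 ^ 91) ^ 2e = 73 ^ 2e = 5d
byte 5: (98 ^ 8d) ^ 33 = 15 ^ 33 = 26
byte 6: (74 ^ 51) ^ 20 = 25 ^ 20 = 05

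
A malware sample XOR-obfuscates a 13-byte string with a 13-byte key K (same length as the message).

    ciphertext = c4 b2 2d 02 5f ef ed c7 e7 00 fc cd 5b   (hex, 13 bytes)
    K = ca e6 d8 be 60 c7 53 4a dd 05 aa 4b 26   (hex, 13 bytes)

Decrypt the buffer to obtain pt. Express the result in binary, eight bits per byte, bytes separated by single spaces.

00001110 01010100 11110101 10111100 00111111 00101000 10111110 10001101 00111010 00000101 01010110 10000110 01111101

196 ⊕ 202 =  14
178 ⊕ 230 =  84
 45 ⊕ 216 = 245
  2 ⊕ 190 = 188
 95 ⊕  96 =  63
239 ⊕ 199 =  40
237 ⊕  83 = 190
199 ⊕  74 = 141
231 ⊕ 221 =  58
  0 ⊕   5 =   5
252 ⊕ 170 =  86
205 ⊕  75 = 134
 91 ⊕  38 = 125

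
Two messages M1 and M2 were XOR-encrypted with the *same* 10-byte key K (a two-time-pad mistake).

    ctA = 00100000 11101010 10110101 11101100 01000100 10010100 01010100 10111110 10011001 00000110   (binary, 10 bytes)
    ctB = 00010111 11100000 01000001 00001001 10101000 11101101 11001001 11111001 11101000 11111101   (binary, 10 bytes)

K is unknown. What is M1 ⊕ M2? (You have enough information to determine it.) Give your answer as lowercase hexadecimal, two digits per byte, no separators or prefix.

ctA ⊕ ctB = (M1 ⊕ K) ⊕ (M2 ⊕ K) = M1 ⊕ M2 — the shared key cancels under XOR.
 32 XOR  23 =  55
234 XOR 224 =  10
181 XOR  65 = 244
236 XOR   9 = 229
 68 XOR 168 = 236
148 XOR 237 = 121
 84 XOR 201 = 157
190 XOR 249 =  71
153 XOR 232 = 113
  6 XOR 253 = 251

370af4e5ec799d4771fb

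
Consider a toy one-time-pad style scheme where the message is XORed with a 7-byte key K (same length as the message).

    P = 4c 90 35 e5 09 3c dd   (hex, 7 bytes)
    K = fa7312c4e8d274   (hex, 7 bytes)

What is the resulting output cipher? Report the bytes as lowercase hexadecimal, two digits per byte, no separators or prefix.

b6e32721e1eea9

01001100 ^ 11111010 = 10110110
10010000 ^ 01110011 = 11100011
00110101 ^ 00010010 = 00100111
11100101 ^ 11000100 = 00100001
00001001 ^ 11101000 = 11100001
00111100 ^ 11010010 = 11101110
11011101 ^ 01110100 = 10101001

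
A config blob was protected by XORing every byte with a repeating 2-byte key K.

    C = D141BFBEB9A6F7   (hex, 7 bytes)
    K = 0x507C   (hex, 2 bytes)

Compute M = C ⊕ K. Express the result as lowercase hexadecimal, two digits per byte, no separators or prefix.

813defc2e9daa7

The 2-byte key repeats, so the effective keystream is 50 7c 50 7c 50 7c 50.
byte 0: d1 xor 50 = 81
byte 1: 41 xor 7c = 3d
byte 2: bf xor 50 = ef
byte 3: be xor 7c = c2
byte 4: b9 xor 50 = e9
byte 5: a6 xor 7c = da
byte 6: f7 xor 50 = a7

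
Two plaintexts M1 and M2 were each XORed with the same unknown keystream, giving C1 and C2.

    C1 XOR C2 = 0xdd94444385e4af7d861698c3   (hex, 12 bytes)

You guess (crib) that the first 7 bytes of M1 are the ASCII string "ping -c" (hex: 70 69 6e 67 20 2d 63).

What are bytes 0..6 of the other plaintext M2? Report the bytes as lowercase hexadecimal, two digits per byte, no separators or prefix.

adfd2a24a5c9cc

Since C1 ⊕ C2 = M1 ⊕ M2, XORing with the guessed M1 bytes yields the corresponding M2 bytes: M2 = (C1 ⊕ C2) ⊕ M1.
dd ⊕ 70 = ad
94 ⊕ 69 = fd
44 ⊕ 6e = 2a
43 ⊕ 67 = 24
85 ⊕ 20 = a5
e4 ⊕ 2d = c9
af ⊕ 63 = cc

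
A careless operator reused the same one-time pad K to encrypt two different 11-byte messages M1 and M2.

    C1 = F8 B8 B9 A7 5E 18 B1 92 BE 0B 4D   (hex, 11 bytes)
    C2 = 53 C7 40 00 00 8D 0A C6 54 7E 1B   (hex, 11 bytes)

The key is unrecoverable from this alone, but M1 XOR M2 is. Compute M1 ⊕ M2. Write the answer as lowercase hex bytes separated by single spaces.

ab 7f f9 a7 5e 95 bb 54 ea 75 56

C1 ⊕ C2 = (M1 ⊕ K) ⊕ (M2 ⊕ K) = M1 ⊕ M2 — the shared key cancels under XOR.
byte 0: f8 XOR 53 = ab
byte 1: b8 XOR c7 = 7f
byte 2: b9 XOR 40 = f9
byte 3: a7 XOR 00 = a7
byte 4: 5e XOR 00 = 5e
byte 5: 18 XOR 8d = 95
byte 6: b1 XOR 0a = bb
byte 7: 92 XOR c6 = 54
byte 8: be XOR 54 = ea
byte 9: 0b XOR 7e = 75
byte 10: 4d XOR 1b = 56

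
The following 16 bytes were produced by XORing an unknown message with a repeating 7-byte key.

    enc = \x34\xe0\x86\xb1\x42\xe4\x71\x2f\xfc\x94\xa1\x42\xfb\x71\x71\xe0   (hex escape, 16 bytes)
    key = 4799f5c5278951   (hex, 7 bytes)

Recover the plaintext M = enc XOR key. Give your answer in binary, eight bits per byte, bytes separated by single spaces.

The 7-byte key repeats, so the effective keystream is 47 99 f5 c5 27 89 51 47 99 f5 c5 27 89 51 47 99.
byte 0: 34 xor 47 = 73
byte 1: e0 xor 99 = 79
byte 2: 86 xor f5 = 73
byte 3: b1 xor c5 = 74
byte 4: 42 xor 27 = 65
byte 5: e4 xor 89 = 6d
byte 6: 71 xor 51 = 20
byte 7: 2f xor 47 = 68
byte 8: fc xor 99 = 65
byte 9: 94 xor f5 = 61
byte 10: a1 xor c5 = 64
byte 11: 42 xor 27 = 65
byte 12: fb xor 89 = 72
byte 13: 71 xor 51 = 20
byte 14: 71 xor 47 = 36
byte 15: e0 xor 99 = 79

01110011 01111001 01110011 01110100 01100101 01101101 00100000 01101000 01100101 01100001 01100100 01100101 01110010 00100000 00110110 01111001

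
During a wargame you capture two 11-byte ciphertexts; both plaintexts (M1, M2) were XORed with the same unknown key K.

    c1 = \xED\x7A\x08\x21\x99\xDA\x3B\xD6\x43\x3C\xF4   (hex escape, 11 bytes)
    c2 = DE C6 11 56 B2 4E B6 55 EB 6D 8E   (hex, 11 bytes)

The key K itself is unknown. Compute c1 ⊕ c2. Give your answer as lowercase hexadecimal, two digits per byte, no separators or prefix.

33bc19772b948d83a8517a

c1 ⊕ c2 = (M1 ⊕ K) ⊕ (M2 ⊕ K) = M1 ⊕ M2 — the shared key cancels under XOR.
ed ⊕ de = 33
7a ⊕ c6 = bc
08 ⊕ 11 = 19
21 ⊕ 56 = 77
99 ⊕ b2 = 2b
da ⊕ 4e = 94
3b ⊕ b6 = 8d
d6 ⊕ 55 = 83
43 ⊕ eb = a8
3c ⊕ 6d = 51
f4 ⊕ 8e = 7a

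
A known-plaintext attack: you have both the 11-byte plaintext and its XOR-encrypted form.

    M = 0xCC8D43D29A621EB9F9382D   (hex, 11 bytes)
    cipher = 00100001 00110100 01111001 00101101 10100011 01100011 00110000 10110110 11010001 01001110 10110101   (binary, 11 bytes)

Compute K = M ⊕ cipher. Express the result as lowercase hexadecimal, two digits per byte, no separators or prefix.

edb93aff39012e0f287698

Since cipher = M ⊕ K, XORing both sides with M gives K = M ⊕ cipher.
204 ⊕  33 = 237
141 ⊕  52 = 185
 67 ⊕ 121 =  58
210 ⊕  45 = 255
154 ⊕ 163 =  57
 98 ⊕  99 =   1
 30 ⊕  48 =  46
185 ⊕ 182 =  15
249 ⊕ 209 =  40
 56 ⊕  78 = 118
 45 ⊕ 181 = 152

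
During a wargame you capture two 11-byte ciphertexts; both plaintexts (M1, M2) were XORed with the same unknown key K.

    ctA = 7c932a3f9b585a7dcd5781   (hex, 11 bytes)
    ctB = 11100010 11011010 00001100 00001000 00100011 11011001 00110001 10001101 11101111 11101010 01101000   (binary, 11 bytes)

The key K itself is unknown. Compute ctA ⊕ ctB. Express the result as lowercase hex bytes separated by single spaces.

9e 49 26 37 b8 81 6b f0 22 bd e9

ctA ⊕ ctB = (M1 ⊕ K) ⊕ (M2 ⊕ K) = M1 ⊕ M2 — the shared key cancels under XOR.
byte 0: 7c ^ e2 = 9e
byte 1: 93 ^ da = 49
byte 2: 2a ^ 0c = 26
byte 3: 3f ^ 08 = 37
byte 4: 9b ^ 23 = b8
byte 5: 58 ^ d9 = 81
byte 6: 5a ^ 31 = 6b
byte 7: 7d ^ 8d = f0
byte 8: cd ^ ef = 22
byte 9: 57 ^ ea = bd
byte 10: 81 ^ 68 = e9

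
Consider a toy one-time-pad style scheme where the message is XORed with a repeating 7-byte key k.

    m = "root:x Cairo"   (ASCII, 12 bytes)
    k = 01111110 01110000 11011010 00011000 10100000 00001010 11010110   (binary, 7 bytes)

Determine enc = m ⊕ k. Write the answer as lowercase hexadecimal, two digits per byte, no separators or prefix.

0c1fb56c9a72f63d11b36acf

The 7-byte key repeats, so the effective keystream is 7e 70 da 18 a0 0a d6 7e 70 da 18 a0.
byte 0: 72 xor 7e = 0c
byte 1: 6f xor 70 = 1f
byte 2: 6f xor da = b5
byte 3: 74 xor 18 = 6c
byte 4: 3a xor a0 = 9a
byte 5: 78 xor 0a = 72
byte 6: 20 xor d6 = f6
byte 7: 43 xor 7e = 3d
byte 8: 61 xor 70 = 11
byte 9: 69 xor da = b3
byte 10: 72 xor 18 = 6a
byte 11: 6f xor a0 = cf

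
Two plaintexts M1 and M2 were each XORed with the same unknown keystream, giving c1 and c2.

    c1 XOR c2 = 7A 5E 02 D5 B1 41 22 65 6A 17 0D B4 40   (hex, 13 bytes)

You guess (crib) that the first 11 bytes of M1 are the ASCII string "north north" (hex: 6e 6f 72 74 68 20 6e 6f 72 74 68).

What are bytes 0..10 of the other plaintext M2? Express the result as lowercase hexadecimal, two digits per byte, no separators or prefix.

143170a1d9614c0a186365

Since c1 ⊕ c2 = M1 ⊕ M2, XORing with the guessed M1 bytes yields the corresponding M2 bytes: M2 = (c1 ⊕ c2) ⊕ M1.
7a XOR 6e = 14
5e XOR 6f = 31
02 XOR 72 = 70
d5 XOR 74 = a1
b1 XOR 68 = d9
41 XOR 20 = 61
22 XOR 6e = 4c
65 XOR 6f = 0a
6a XOR 72 = 18
17 XOR 74 = 63
0d XOR 68 = 65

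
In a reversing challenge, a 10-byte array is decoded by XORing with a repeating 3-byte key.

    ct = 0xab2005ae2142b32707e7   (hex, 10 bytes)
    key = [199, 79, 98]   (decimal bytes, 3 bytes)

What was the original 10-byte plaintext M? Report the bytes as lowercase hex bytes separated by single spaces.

6c 6f 67 69 6e 20 74 68 65 20

The 3-byte key repeats, so the effective keystream is c7 4f 62 c7 4f 62 c7 4f 62 c7.
byte 0: 10101011 ⊕ 11000111 = 01101100
byte 1: 00100000 ⊕ 01001111 = 01101111
byte 2: 00000101 ⊕ 01100010 = 01100111
byte 3: 10101110 ⊕ 11000111 = 01101001
byte 4: 00100001 ⊕ 01001111 = 01101110
byte 5: 01000010 ⊕ 01100010 = 00100000
byte 6: 10110011 ⊕ 11000111 = 01110100
byte 7: 00100111 ⊕ 01001111 = 01101000
byte 8: 00000111 ⊕ 01100010 = 01100101
byte 9: 11100111 ⊕ 11000111 = 00100000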